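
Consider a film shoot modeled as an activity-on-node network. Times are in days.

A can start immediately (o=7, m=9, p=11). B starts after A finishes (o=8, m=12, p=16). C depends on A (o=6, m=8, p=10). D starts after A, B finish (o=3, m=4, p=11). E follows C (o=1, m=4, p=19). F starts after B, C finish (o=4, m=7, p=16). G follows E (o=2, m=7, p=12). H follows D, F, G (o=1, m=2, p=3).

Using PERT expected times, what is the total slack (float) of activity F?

te_A = (7 + 4·9 + 11)/6 = 54/6 = 9
te_B = (8 + 4·12 + 16)/6 = 72/6 = 12
te_C = (6 + 4·8 + 10)/6 = 48/6 = 8
te_D = (3 + 4·4 + 11)/6 = 30/6 = 5
te_E = (1 + 4·4 + 19)/6 = 36/6 = 6
te_F = (4 + 4·7 + 16)/6 = 48/6 = 8
te_G = (2 + 4·7 + 12)/6 = 42/6 = 7
te_H = (1 + 4·2 + 3)/6 = 12/6 = 2

Forward pass:
ES_A = 0; EF_A = 9
ES_B = 9; EF_B = 9+12 = 21
ES_C = 9; EF_C = 9+8 = 17
ES_D = max(EF_A=9, EF_B=21) = 21; EF_D = 21+5 = 26
ES_E = 17; EF_E = 17+6 = 23
ES_F = max(EF_B=21, EF_C=17) = 21; EF_F = 21+8 = 29
ES_G = 23; EF_G = 23+7 = 30
ES_H = max(EF_D=26, EF_F=29, EF_G=30) = 30; EF_H = 30+2 = 32
Expected project duration μ = 32 days. Critical path: A → C → E → G → H.

Backward pass:
LF_H = 32; LS_H = 32−2 = 30
LF_G = LS_H = 30; LS_G = 30−7 = 23
LF_F = LS_H = 30; LS_F = 30−8 = 22
LF_E = LS_G = 23; LS_E = 23−6 = 17
LF_D = LS_H = 30; LS_D = 30−5 = 25
LF_C = min(LS_E=17, LS_F=22) = 17; LS_C = 17−8 = 9
LF_B = min(LS_D=25, LS_F=22) = 22; LS_B = 22−12 = 10
LF_A = min(LS_B=10, LS_C=9, LS_D=25) = 9; LS_A = 9−9 = 0
Slack_F = LS_F − ES_F = 22 − 21 = 1

1 days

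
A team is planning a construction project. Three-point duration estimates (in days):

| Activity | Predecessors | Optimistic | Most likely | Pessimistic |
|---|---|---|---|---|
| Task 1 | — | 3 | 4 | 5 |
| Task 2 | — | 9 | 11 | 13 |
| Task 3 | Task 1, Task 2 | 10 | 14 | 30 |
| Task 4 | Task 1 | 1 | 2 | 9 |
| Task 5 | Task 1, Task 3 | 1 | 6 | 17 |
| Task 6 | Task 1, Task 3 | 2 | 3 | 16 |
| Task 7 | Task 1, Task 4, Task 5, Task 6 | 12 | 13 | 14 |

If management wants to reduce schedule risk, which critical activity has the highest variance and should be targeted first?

Task 3

te_Task 1 = (3 + 4·4 + 5)/6 = 24/6 = 4; σ²_Task 1 = ((5−3)/6)² = 0.111
te_Task 2 = (9 + 4·11 + 13)/6 = 66/6 = 11; σ²_Task 2 = ((13−9)/6)² = 0.444
te_Task 3 = (10 + 4·14 + 30)/6 = 96/6 = 16; σ²_Task 3 = ((30−10)/6)² = 11.111
te_Task 4 = (1 + 4·2 + 9)/6 = 18/6 = 3; σ²_Task 4 = ((9−1)/6)² = 1.778
te_Task 5 = (1 + 4·6 + 17)/6 = 42/6 = 7; σ²_Task 5 = ((17−1)/6)² = 7.111
te_Task 6 = (2 + 4·3 + 16)/6 = 30/6 = 5; σ²_Task 6 = ((16−2)/6)² = 5.444
te_Task 7 = (12 + 4·13 + 14)/6 = 78/6 = 13; σ²_Task 7 = ((14−12)/6)² = 0.111

Forward pass:
ES_Task 1 = 0; EF_Task 1 = 4
ES_Task 2 = 0; EF_Task 2 = 11
ES_Task 3 = max(EF_Task 1=4, EF_Task 2=11) = 11; EF_Task 3 = 11+16 = 27
ES_Task 4 = 4; EF_Task 4 = 4+3 = 7
ES_Task 5 = max(EF_Task 1=4, EF_Task 3=27) = 27; EF_Task 5 = 27+7 = 34
ES_Task 6 = max(EF_Task 1=4, EF_Task 3=27) = 27; EF_Task 6 = 27+5 = 32
ES_Task 7 = max(EF_Task 1=4, EF_Task 4=7, EF_Task 5=34, EF_Task 6=32) = 34; EF_Task 7 = 34+13 = 47
Expected project duration μ = 47 days. Critical path: Task 2 → Task 3 → Task 5 → Task 7.

Variances on critical path: σ²_Task 2=0.444, σ²_Task 3=11.111, σ²_Task 5=7.111, σ²_Task 7=0.111.
Largest is σ²_Task 3 = 11.111.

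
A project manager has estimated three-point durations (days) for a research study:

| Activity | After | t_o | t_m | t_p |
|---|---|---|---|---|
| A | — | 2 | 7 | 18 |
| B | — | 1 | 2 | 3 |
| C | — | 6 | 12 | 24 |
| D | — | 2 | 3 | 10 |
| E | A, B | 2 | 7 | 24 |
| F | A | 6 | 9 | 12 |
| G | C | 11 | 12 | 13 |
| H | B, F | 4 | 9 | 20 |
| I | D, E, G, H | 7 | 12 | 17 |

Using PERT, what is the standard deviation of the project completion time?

4.24 days

te_A = (2 + 4·7 + 18)/6 = 48/6 = 8; σ²_A = ((18−2)/6)² = 7.111
te_B = (1 + 4·2 + 3)/6 = 12/6 = 2; σ²_B = ((3−1)/6)² = 0.111
te_C = (6 + 4·12 + 24)/6 = 78/6 = 13; σ²_C = ((24−6)/6)² = 9.000
te_D = (2 + 4·3 + 10)/6 = 24/6 = 4; σ²_D = ((10−2)/6)² = 1.778
te_E = (2 + 4·7 + 24)/6 = 54/6 = 9; σ²_E = ((24−2)/6)² = 13.444
te_F = (6 + 4·9 + 12)/6 = 54/6 = 9; σ²_F = ((12−6)/6)² = 1.000
te_G = (11 + 4·12 + 13)/6 = 72/6 = 12; σ²_G = ((13−11)/6)² = 0.111
te_H = (4 + 4·9 + 20)/6 = 60/6 = 10; σ²_H = ((20−4)/6)² = 7.111
te_I = (7 + 4·12 + 17)/6 = 72/6 = 12; σ²_I = ((17−7)/6)² = 2.778

Forward pass:
ES_A = 0; EF_A = 8
ES_B = 0; EF_B = 2
ES_C = 0; EF_C = 13
ES_D = 0; EF_D = 4
ES_E = max(EF_A=8, EF_B=2) = 8; EF_E = 8+9 = 17
ES_F = 8; EF_F = 8+9 = 17
ES_G = 13; EF_G = 13+12 = 25
ES_H = max(EF_B=2, EF_F=17) = 17; EF_H = 17+10 = 27
ES_I = max(EF_D=4, EF_E=17, EF_G=25, EF_H=27) = 27; EF_I = 27+12 = 39
Expected project duration μ = 39 days. Critical path: A → F → H → I.

Variance along critical path = 7.111 + 1.000 + 7.111 + 2.778 = 18.000
σ = √18.000 = 4.243 days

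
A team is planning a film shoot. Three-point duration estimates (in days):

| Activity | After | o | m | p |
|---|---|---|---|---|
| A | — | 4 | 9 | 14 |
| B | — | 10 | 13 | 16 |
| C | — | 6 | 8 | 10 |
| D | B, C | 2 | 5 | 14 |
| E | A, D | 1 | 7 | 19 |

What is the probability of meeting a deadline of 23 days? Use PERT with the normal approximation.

0.143

te_A = (4 + 4·9 + 14)/6 = 54/6 = 9; σ²_A = ((14−4)/6)² = 2.778
te_B = (10 + 4·13 + 16)/6 = 78/6 = 13; σ²_B = ((16−10)/6)² = 1.000
te_C = (6 + 4·8 + 10)/6 = 48/6 = 8; σ²_C = ((10−6)/6)² = 0.444
te_D = (2 + 4·5 + 14)/6 = 36/6 = 6; σ²_D = ((14−2)/6)² = 4.000
te_E = (1 + 4·7 + 19)/6 = 48/6 = 8; σ²_E = ((19−1)/6)² = 9.000

Forward pass:
ES_A = 0; EF_A = 9
ES_B = 0; EF_B = 13
ES_C = 0; EF_C = 8
ES_D = max(EF_B=13, EF_C=8) = 13; EF_D = 13+6 = 19
ES_E = max(EF_A=9, EF_D=19) = 19; EF_E = 19+8 = 27
Expected project duration μ = 27 days. Critical path: B → D → E.

Variance along critical path = 1.000 + 4.000 + 9.000 = 14.000; σ = √14.000 = 3.742 days.
Z = (23 − 27) / 3.742 = -1.069
P(T ≤ 23) = Φ(-1.069) ≈ 0.143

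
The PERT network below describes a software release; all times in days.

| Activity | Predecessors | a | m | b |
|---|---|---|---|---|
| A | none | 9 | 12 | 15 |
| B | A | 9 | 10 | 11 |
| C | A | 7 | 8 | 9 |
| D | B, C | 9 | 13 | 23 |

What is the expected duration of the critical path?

36 days

te_A = (9 + 4·12 + 15)/6 = 72/6 = 12
te_B = (9 + 4·10 + 11)/6 = 60/6 = 10
te_C = (7 + 4·8 + 9)/6 = 48/6 = 8
te_D = (9 + 4·13 + 23)/6 = 84/6 = 14

Forward pass:
ES_A = 0; EF_A = 12
ES_B = 12; EF_B = 12+10 = 22
ES_C = 12; EF_C = 12+8 = 20
ES_D = max(EF_B=22, EF_C=20) = 22; EF_D = 22+14 = 36
Expected project duration μ = 36 days. Critical path: A → B → D.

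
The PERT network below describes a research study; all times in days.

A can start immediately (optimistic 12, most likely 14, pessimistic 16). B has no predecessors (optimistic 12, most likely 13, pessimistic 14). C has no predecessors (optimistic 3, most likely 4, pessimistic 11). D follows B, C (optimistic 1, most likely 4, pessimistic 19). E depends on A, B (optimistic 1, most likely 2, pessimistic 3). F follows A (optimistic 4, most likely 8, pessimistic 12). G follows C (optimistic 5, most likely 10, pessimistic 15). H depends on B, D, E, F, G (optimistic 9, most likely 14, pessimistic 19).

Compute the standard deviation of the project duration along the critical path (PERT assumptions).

te_A = (12 + 4·14 + 16)/6 = 84/6 = 14; σ²_A = ((16−12)/6)² = 0.444
te_B = (12 + 4·13 + 14)/6 = 78/6 = 13; σ²_B = ((14−12)/6)² = 0.111
te_C = (3 + 4·4 + 11)/6 = 30/6 = 5; σ²_C = ((11−3)/6)² = 1.778
te_D = (1 + 4·4 + 19)/6 = 36/6 = 6; σ²_D = ((19−1)/6)² = 9.000
te_E = (1 + 4·2 + 3)/6 = 12/6 = 2; σ²_E = ((3−1)/6)² = 0.111
te_F = (4 + 4·8 + 12)/6 = 48/6 = 8; σ²_F = ((12−4)/6)² = 1.778
te_G = (5 + 4·10 + 15)/6 = 60/6 = 10; σ²_G = ((15−5)/6)² = 2.778
te_H = (9 + 4·14 + 19)/6 = 84/6 = 14; σ²_H = ((19−9)/6)² = 2.778

Forward pass:
ES_A = 0; EF_A = 14
ES_B = 0; EF_B = 13
ES_C = 0; EF_C = 5
ES_D = max(EF_B=13, EF_C=5) = 13; EF_D = 13+6 = 19
ES_E = max(EF_A=14, EF_B=13) = 14; EF_E = 14+2 = 16
ES_F = 14; EF_F = 14+8 = 22
ES_G = 5; EF_G = 5+10 = 15
ES_H = max(EF_B=13, EF_D=19, EF_E=16, EF_F=22, EF_G=15) = 22; EF_H = 22+14 = 36
Expected project duration μ = 36 days. Critical path: A → F → H.

Variance along critical path = 0.444 + 1.778 + 2.778 = 5.000
σ = √5.000 = 2.236 days

2.24 days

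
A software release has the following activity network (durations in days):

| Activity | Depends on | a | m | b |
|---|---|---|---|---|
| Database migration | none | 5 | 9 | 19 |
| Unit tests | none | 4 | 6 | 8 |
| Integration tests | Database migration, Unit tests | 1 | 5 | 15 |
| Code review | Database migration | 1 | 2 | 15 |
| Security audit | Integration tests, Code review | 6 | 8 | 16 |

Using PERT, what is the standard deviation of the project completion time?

te_Database migration = (5 + 4·9 + 19)/6 = 60/6 = 10; σ²_Database migration = ((19−5)/6)² = 5.444
te_Unit tests = (4 + 4·6 + 8)/6 = 36/6 = 6; σ²_Unit tests = ((8−4)/6)² = 0.444
te_Integration tests = (1 + 4·5 + 15)/6 = 36/6 = 6; σ²_Integration tests = ((15−1)/6)² = 5.444
te_Code review = (1 + 4·2 + 15)/6 = 24/6 = 4; σ²_Code review = ((15−1)/6)² = 5.444
te_Security audit = (6 + 4·8 + 16)/6 = 54/6 = 9; σ²_Security audit = ((16−6)/6)² = 2.778

Forward pass:
ES_Database migration = 0; EF_Database migration = 10
ES_Unit tests = 0; EF_Unit tests = 6
ES_Integration tests = max(EF_Database migration=10, EF_Unit tests=6) = 10; EF_Integration tests = 10+6 = 16
ES_Code review = 10; EF_Code review = 10+4 = 14
ES_Security audit = max(EF_Integration tests=16, EF_Code review=14) = 16; EF_Security audit = 16+9 = 25
Expected project duration μ = 25 days. Critical path: Database migration → Integration tests → Security audit.

Variance along critical path = 5.444 + 5.444 + 2.778 = 13.667
σ = √13.667 = 3.697 days

3.70 days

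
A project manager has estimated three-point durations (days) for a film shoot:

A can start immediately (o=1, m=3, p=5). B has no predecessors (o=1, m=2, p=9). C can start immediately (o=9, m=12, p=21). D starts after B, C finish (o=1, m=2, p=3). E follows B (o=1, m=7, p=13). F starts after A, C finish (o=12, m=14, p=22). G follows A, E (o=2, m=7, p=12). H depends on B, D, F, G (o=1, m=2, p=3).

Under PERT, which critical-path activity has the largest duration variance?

C

te_A = (1 + 4·3 + 5)/6 = 18/6 = 3; σ²_A = ((5−1)/6)² = 0.444
te_B = (1 + 4·2 + 9)/6 = 18/6 = 3; σ²_B = ((9−1)/6)² = 1.778
te_C = (9 + 4·12 + 21)/6 = 78/6 = 13; σ²_C = ((21−9)/6)² = 4.000
te_D = (1 + 4·2 + 3)/6 = 12/6 = 2; σ²_D = ((3−1)/6)² = 0.111
te_E = (1 + 4·7 + 13)/6 = 42/6 = 7; σ²_E = ((13−1)/6)² = 4.000
te_F = (12 + 4·14 + 22)/6 = 90/6 = 15; σ²_F = ((22−12)/6)² = 2.778
te_G = (2 + 4·7 + 12)/6 = 42/6 = 7; σ²_G = ((12−2)/6)² = 2.778
te_H = (1 + 4·2 + 3)/6 = 12/6 = 2; σ²_H = ((3−1)/6)² = 0.111

Forward pass:
ES_A = 0; EF_A = 3
ES_B = 0; EF_B = 3
ES_C = 0; EF_C = 13
ES_D = max(EF_B=3, EF_C=13) = 13; EF_D = 13+2 = 15
ES_E = 3; EF_E = 3+7 = 10
ES_F = max(EF_A=3, EF_C=13) = 13; EF_F = 13+15 = 28
ES_G = max(EF_A=3, EF_E=10) = 10; EF_G = 10+7 = 17
ES_H = max(EF_B=3, EF_D=15, EF_F=28, EF_G=17) = 28; EF_H = 28+2 = 30
Expected project duration μ = 30 days. Critical path: C → F → H.

Variances on critical path: σ²_C=4.000, σ²_F=2.778, σ²_H=0.111.
Largest is σ²_C = 4.000.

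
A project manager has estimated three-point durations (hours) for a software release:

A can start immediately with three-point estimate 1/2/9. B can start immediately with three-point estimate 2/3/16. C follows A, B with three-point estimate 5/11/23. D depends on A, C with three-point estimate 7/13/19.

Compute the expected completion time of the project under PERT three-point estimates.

30 hours

te_A = (1 + 4·2 + 9)/6 = 18/6 = 3
te_B = (2 + 4·3 + 16)/6 = 30/6 = 5
te_C = (5 + 4·11 + 23)/6 = 72/6 = 12
te_D = (7 + 4·13 + 19)/6 = 78/6 = 13

Forward pass:
ES_A = 0; EF_A = 3
ES_B = 0; EF_B = 5
ES_C = max(EF_A=3, EF_B=5) = 5; EF_C = 5+12 = 17
ES_D = max(EF_A=3, EF_C=17) = 17; EF_D = 17+13 = 30
Expected project duration μ = 30 hours. Critical path: B → C → D.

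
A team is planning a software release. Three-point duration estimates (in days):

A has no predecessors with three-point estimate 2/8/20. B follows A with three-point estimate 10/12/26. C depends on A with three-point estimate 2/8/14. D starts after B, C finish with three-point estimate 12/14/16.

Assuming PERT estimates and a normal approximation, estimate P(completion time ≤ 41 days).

te_A = (2 + 4·8 + 20)/6 = 54/6 = 9; σ²_A = ((20−2)/6)² = 9.000
te_B = (10 + 4·12 + 26)/6 = 84/6 = 14; σ²_B = ((26−10)/6)² = 7.111
te_C = (2 + 4·8 + 14)/6 = 48/6 = 8; σ²_C = ((14−2)/6)² = 4.000
te_D = (12 + 4·14 + 16)/6 = 84/6 = 14; σ²_D = ((16−12)/6)² = 0.444

Forward pass:
ES_A = 0; EF_A = 9
ES_B = 9; EF_B = 9+14 = 23
ES_C = 9; EF_C = 9+8 = 17
ES_D = max(EF_B=23, EF_C=17) = 23; EF_D = 23+14 = 37
Expected project duration μ = 37 days. Critical path: A → B → D.

Variance along critical path = 9.000 + 7.111 + 0.444 = 16.556; σ = √16.556 = 4.069 days.
Z = (41 − 37) / 4.069 = 0.983
P(T ≤ 41) = Φ(0.983) ≈ 0.837

0.837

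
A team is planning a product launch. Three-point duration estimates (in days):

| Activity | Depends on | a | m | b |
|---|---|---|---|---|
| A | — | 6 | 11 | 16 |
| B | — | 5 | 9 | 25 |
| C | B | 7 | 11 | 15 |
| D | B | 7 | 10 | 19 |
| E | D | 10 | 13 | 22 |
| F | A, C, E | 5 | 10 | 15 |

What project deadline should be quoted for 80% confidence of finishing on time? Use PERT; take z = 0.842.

te_A = (6 + 4·11 + 16)/6 = 66/6 = 11; σ²_A = ((16−6)/6)² = 2.778
te_B = (5 + 4·9 + 25)/6 = 66/6 = 11; σ²_B = ((25−5)/6)² = 11.111
te_C = (7 + 4·11 + 15)/6 = 66/6 = 11; σ²_C = ((15−7)/6)² = 1.778
te_D = (7 + 4·10 + 19)/6 = 66/6 = 11; σ²_D = ((19−7)/6)² = 4.000
te_E = (10 + 4·13 + 22)/6 = 84/6 = 14; σ²_E = ((22−10)/6)² = 4.000
te_F = (5 + 4·10 + 15)/6 = 60/6 = 10; σ²_F = ((15−5)/6)² = 2.778

Forward pass:
ES_A = 0; EF_A = 11
ES_B = 0; EF_B = 11
ES_C = 11; EF_C = 11+11 = 22
ES_D = 11; EF_D = 11+11 = 22
ES_E = 22; EF_E = 22+14 = 36
ES_F = max(EF_A=11, EF_C=22, EF_E=36) = 36; EF_F = 36+10 = 46
Expected project duration μ = 46 days. Critical path: B → D → E → F.

Variance along critical path = 11.111 + 4.000 + 4.000 + 2.778 = 21.889; σ = 4.679 days.
D = μ + z·σ = 46 + 0.842·4.679 = 49.9 days

49.9 days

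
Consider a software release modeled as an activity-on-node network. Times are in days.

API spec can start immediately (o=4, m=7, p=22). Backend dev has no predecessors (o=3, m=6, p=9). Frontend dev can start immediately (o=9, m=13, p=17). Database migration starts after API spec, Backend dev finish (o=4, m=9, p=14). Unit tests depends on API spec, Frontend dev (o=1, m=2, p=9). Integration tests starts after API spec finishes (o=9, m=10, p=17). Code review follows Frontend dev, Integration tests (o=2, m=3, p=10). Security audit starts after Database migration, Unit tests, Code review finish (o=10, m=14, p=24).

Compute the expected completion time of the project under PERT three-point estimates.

te_API spec = (4 + 4·7 + 22)/6 = 54/6 = 9
te_Backend dev = (3 + 4·6 + 9)/6 = 36/6 = 6
te_Frontend dev = (9 + 4·13 + 17)/6 = 78/6 = 13
te_Database migration = (4 + 4·9 + 14)/6 = 54/6 = 9
te_Unit tests = (1 + 4·2 + 9)/6 = 18/6 = 3
te_Integration tests = (9 + 4·10 + 17)/6 = 66/6 = 11
te_Code review = (2 + 4·3 + 10)/6 = 24/6 = 4
te_Security audit = (10 + 4·14 + 24)/6 = 90/6 = 15

Forward pass:
ES_API spec = 0; EF_API spec = 9
ES_Backend dev = 0; EF_Backend dev = 6
ES_Frontend dev = 0; EF_Frontend dev = 13
ES_Database migration = max(EF_API spec=9, EF_Backend dev=6) = 9; EF_Database migration = 9+9 = 18
ES_Unit tests = max(EF_API spec=9, EF_Frontend dev=13) = 13; EF_Unit tests = 13+3 = 16
ES_Integration tests = 9; EF_Integration tests = 9+11 = 20
ES_Code review = max(EF_Frontend dev=13, EF_Integration tests=20) = 20; EF_Code review = 20+4 = 24
ES_Security audit = max(EF_Database migration=18, EF_Unit tests=16, EF_Code review=24) = 24; EF_Security audit = 24+15 = 39
Expected project duration μ = 39 days. Critical path: API spec → Integration tests → Code review → Security audit.

39 days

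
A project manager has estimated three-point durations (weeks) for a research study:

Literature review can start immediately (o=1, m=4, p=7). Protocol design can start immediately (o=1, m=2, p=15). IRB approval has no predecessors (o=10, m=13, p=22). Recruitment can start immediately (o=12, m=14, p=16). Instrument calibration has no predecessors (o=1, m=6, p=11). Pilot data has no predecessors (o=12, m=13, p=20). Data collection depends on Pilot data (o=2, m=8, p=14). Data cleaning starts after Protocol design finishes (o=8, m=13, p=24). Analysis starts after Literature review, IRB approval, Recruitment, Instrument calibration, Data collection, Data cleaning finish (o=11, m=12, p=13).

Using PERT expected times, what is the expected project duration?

34 weeks

te_Literature review = (1 + 4·4 + 7)/6 = 24/6 = 4
te_Protocol design = (1 + 4·2 + 15)/6 = 24/6 = 4
te_IRB approval = (10 + 4·13 + 22)/6 = 84/6 = 14
te_Recruitment = (12 + 4·14 + 16)/6 = 84/6 = 14
te_Instrument calibration = (1 + 4·6 + 11)/6 = 36/6 = 6
te_Pilot data = (12 + 4·13 + 20)/6 = 84/6 = 14
te_Data collection = (2 + 4·8 + 14)/6 = 48/6 = 8
te_Data cleaning = (8 + 4·13 + 24)/6 = 84/6 = 14
te_Analysis = (11 + 4·12 + 13)/6 = 72/6 = 12

Forward pass:
ES_Literature review = 0; EF_Literature review = 4
ES_Protocol design = 0; EF_Protocol design = 4
ES_IRB approval = 0; EF_IRB approval = 14
ES_Recruitment = 0; EF_Recruitment = 14
ES_Instrument calibration = 0; EF_Instrument calibration = 6
ES_Pilot data = 0; EF_Pilot data = 14
ES_Data collection = 14; EF_Data collection = 14+8 = 22
ES_Data cleaning = 4; EF_Data cleaning = 4+14 = 18
ES_Analysis = max(EF_Literature review=4, EF_IRB approval=14, EF_Recruitment=14, EF_Instrument calibration=6, EF_Data collection=22, EF_Data cleaning=18) = 22; EF_Analysis = 22+12 = 34
Expected project duration μ = 34 weeks. Critical path: Pilot data → Data collection → Analysis.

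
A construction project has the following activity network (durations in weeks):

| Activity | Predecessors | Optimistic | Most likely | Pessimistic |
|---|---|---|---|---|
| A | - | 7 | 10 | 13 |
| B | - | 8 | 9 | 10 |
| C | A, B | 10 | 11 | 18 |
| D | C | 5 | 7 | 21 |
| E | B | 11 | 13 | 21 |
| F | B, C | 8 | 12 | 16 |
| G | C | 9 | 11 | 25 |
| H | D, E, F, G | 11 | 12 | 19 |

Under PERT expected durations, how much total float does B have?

1 weeks

te_A = (7 + 4·10 + 13)/6 = 60/6 = 10
te_B = (8 + 4·9 + 10)/6 = 54/6 = 9
te_C = (10 + 4·11 + 18)/6 = 72/6 = 12
te_D = (5 + 4·7 + 21)/6 = 54/6 = 9
te_E = (11 + 4·13 + 21)/6 = 84/6 = 14
te_F = (8 + 4·12 + 16)/6 = 72/6 = 12
te_G = (9 + 4·11 + 25)/6 = 78/6 = 13
te_H = (11 + 4·12 + 19)/6 = 78/6 = 13

Forward pass:
ES_A = 0; EF_A = 10
ES_B = 0; EF_B = 9
ES_C = max(EF_A=10, EF_B=9) = 10; EF_C = 10+12 = 22
ES_D = 22; EF_D = 22+9 = 31
ES_E = 9; EF_E = 9+14 = 23
ES_F = max(EF_B=9, EF_C=22) = 22; EF_F = 22+12 = 34
ES_G = 22; EF_G = 22+13 = 35
ES_H = max(EF_D=31, EF_E=23, EF_F=34, EF_G=35) = 35; EF_H = 35+13 = 48
Expected project duration μ = 48 weeks. Critical path: A → C → G → H.

Backward pass:
LF_H = 48; LS_H = 48−13 = 35
LF_G = LS_H = 35; LS_G = 35−13 = 22
LF_F = LS_H = 35; LS_F = 35−12 = 23
LF_E = LS_H = 35; LS_E = 35−14 = 21
LF_D = LS_H = 35; LS_D = 35−9 = 26
LF_C = min(LS_D=26, LS_F=23, LS_G=22) = 22; LS_C = 22−12 = 10
LF_B = min(LS_C=10, LS_E=21, LS_F=23) = 10; LS_B = 10−9 = 1
LF_A = LS_C = 10; LS_A = 10−10 = 0
Slack_B = LS_B − ES_B = 1 − 0 = 1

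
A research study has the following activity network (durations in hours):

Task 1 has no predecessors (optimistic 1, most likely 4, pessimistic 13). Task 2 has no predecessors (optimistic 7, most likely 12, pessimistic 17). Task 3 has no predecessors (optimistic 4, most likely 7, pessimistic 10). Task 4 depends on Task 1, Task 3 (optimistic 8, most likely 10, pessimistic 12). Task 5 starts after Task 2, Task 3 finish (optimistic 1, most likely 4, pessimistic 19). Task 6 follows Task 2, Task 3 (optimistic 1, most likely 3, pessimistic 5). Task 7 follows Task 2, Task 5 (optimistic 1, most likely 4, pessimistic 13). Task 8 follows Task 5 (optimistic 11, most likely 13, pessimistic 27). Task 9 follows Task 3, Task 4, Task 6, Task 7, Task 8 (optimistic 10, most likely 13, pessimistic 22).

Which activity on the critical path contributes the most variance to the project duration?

Task 5

te_Task 1 = (1 + 4·4 + 13)/6 = 30/6 = 5; σ²_Task 1 = ((13−1)/6)² = 4.000
te_Task 2 = (7 + 4·12 + 17)/6 = 72/6 = 12; σ²_Task 2 = ((17−7)/6)² = 2.778
te_Task 3 = (4 + 4·7 + 10)/6 = 42/6 = 7; σ²_Task 3 = ((10−4)/6)² = 1.000
te_Task 4 = (8 + 4·10 + 12)/6 = 60/6 = 10; σ²_Task 4 = ((12−8)/6)² = 0.444
te_Task 5 = (1 + 4·4 + 19)/6 = 36/6 = 6; σ²_Task 5 = ((19−1)/6)² = 9.000
te_Task 6 = (1 + 4·3 + 5)/6 = 18/6 = 3; σ²_Task 6 = ((5−1)/6)² = 0.444
te_Task 7 = (1 + 4·4 + 13)/6 = 30/6 = 5; σ²_Task 7 = ((13−1)/6)² = 4.000
te_Task 8 = (11 + 4·13 + 27)/6 = 90/6 = 15; σ²_Task 8 = ((27−11)/6)² = 7.111
te_Task 9 = (10 + 4·13 + 22)/6 = 84/6 = 14; σ²_Task 9 = ((22−10)/6)² = 4.000

Forward pass:
ES_Task 1 = 0; EF_Task 1 = 5
ES_Task 2 = 0; EF_Task 2 = 12
ES_Task 3 = 0; EF_Task 3 = 7
ES_Task 4 = max(EF_Task 1=5, EF_Task 3=7) = 7; EF_Task 4 = 7+10 = 17
ES_Task 5 = max(EF_Task 2=12, EF_Task 3=7) = 12; EF_Task 5 = 12+6 = 18
ES_Task 6 = max(EF_Task 2=12, EF_Task 3=7) = 12; EF_Task 6 = 12+3 = 15
ES_Task 7 = max(EF_Task 2=12, EF_Task 5=18) = 18; EF_Task 7 = 18+5 = 23
ES_Task 8 = 18; EF_Task 8 = 18+15 = 33
ES_Task 9 = max(EF_Task 3=7, EF_Task 4=17, EF_Task 6=15, EF_Task 7=23, EF_Task 8=33) = 33; EF_Task 9 = 33+14 = 47
Expected project duration μ = 47 hours. Critical path: Task 2 → Task 5 → Task 8 → Task 9.

Variances on critical path: σ²_Task 2=2.778, σ²_Task 5=9.000, σ²_Task 8=7.111, σ²_Task 9=4.000.
Largest is σ²_Task 5 = 9.000.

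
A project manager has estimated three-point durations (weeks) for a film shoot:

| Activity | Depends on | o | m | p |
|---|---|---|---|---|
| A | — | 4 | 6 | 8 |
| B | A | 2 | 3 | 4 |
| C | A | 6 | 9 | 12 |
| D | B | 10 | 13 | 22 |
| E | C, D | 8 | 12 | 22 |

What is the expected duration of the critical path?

te_A = (4 + 4·6 + 8)/6 = 36/6 = 6
te_B = (2 + 4·3 + 4)/6 = 18/6 = 3
te_C = (6 + 4·9 + 12)/6 = 54/6 = 9
te_D = (10 + 4·13 + 22)/6 = 84/6 = 14
te_E = (8 + 4·12 + 22)/6 = 78/6 = 13

Forward pass:
ES_A = 0; EF_A = 6
ES_B = 6; EF_B = 6+3 = 9
ES_C = 6; EF_C = 6+9 = 15
ES_D = 9; EF_D = 9+14 = 23
ES_E = max(EF_C=15, EF_D=23) = 23; EF_E = 23+13 = 36
Expected project duration μ = 36 weeks. Critical path: A → B → D → E.

36 weeks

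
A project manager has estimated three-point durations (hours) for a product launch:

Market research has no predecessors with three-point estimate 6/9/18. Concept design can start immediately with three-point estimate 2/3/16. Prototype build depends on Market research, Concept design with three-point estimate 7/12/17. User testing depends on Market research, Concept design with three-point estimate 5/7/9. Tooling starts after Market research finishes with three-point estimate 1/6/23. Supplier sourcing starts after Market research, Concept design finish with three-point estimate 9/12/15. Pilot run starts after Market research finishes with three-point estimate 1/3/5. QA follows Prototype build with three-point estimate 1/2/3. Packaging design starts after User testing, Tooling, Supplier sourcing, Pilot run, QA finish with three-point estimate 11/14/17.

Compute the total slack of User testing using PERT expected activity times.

7 hours

te_Market research = (6 + 4·9 + 18)/6 = 60/6 = 10
te_Concept design = (2 + 4·3 + 16)/6 = 30/6 = 5
te_Prototype build = (7 + 4·12 + 17)/6 = 72/6 = 12
te_User testing = (5 + 4·7 + 9)/6 = 42/6 = 7
te_Tooling = (1 + 4·6 + 23)/6 = 48/6 = 8
te_Supplier sourcing = (9 + 4·12 + 15)/6 = 72/6 = 12
te_Pilot run = (1 + 4·3 + 5)/6 = 18/6 = 3
te_QA = (1 + 4·2 + 3)/6 = 12/6 = 2
te_Packaging design = (11 + 4·14 + 17)/6 = 84/6 = 14

Forward pass:
ES_Market research = 0; EF_Market research = 10
ES_Concept design = 0; EF_Concept design = 5
ES_Prototype build = max(EF_Market research=10, EF_Concept design=5) = 10; EF_Prototype build = 10+12 = 22
ES_User testing = max(EF_Market research=10, EF_Concept design=5) = 10; EF_User testing = 10+7 = 17
ES_Tooling = 10; EF_Tooling = 10+8 = 18
ES_Supplier sourcing = max(EF_Market research=10, EF_Concept design=5) = 10; EF_Supplier sourcing = 10+12 = 22
ES_Pilot run = 10; EF_Pilot run = 10+3 = 13
ES_QA = 22; EF_QA = 22+2 = 24
ES_Packaging design = max(EF_User testing=17, EF_Tooling=18, EF_Supplier sourcing=22, EF_Pilot run=13, EF_QA=24) = 24; EF_Packaging design = 24+14 = 38
Expected project duration μ = 38 hours. Critical path: Market research → Prototype build → QA → Packaging design.

Backward pass:
LF_Packaging design = 38; LS_Packaging design = 38−14 = 24
LF_QA = LS_Packaging design = 24; LS_QA = 24−2 = 22
LF_Pilot run = LS_Packaging design = 24; LS_Pilot run = 24−3 = 21
LF_Supplier sourcing = LS_Packaging design = 24; LS_Supplier sourcing = 24−12 = 12
LF_Tooling = LS_Packaging design = 24; LS_Tooling = 24−8 = 16
LF_User testing = LS_Packaging design = 24; LS_User testing = 24−7 = 17
LF_Prototype build = LS_QA = 22; LS_Prototype build = 22−12 = 10
LF_Concept design = min(LS_Prototype build=10, LS_User testing=17, LS_Supplier sourcing=12) = 10; LS_Concept design = 10−5 = 5
LF_Market research = min(LS_Prototype build=10, LS_User testing=17, LS_Tooling=16, LS_Supplier sourcing=12, LS_Pilot run=21) = 10; LS_Market research = 10−10 = 0
Slack_User testing = LS_User testing − ES_User testing = 17 − 10 = 7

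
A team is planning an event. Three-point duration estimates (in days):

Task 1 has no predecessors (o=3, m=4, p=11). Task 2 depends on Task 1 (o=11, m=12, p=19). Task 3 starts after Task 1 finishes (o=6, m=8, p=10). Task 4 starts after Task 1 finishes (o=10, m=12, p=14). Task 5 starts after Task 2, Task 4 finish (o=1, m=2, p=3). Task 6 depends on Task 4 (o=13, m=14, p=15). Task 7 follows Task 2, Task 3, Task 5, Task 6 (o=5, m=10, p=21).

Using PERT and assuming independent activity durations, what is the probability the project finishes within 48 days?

te_Task 1 = (3 + 4·4 + 11)/6 = 30/6 = 5; σ²_Task 1 = ((11−3)/6)² = 1.778
te_Task 2 = (11 + 4·12 + 19)/6 = 78/6 = 13; σ²_Task 2 = ((19−11)/6)² = 1.778
te_Task 3 = (6 + 4·8 + 10)/6 = 48/6 = 8; σ²_Task 3 = ((10−6)/6)² = 0.444
te_Task 4 = (10 + 4·12 + 14)/6 = 72/6 = 12; σ²_Task 4 = ((14−10)/6)² = 0.444
te_Task 5 = (1 + 4·2 + 3)/6 = 12/6 = 2; σ²_Task 5 = ((3−1)/6)² = 0.111
te_Task 6 = (13 + 4·14 + 15)/6 = 84/6 = 14; σ²_Task 6 = ((15−13)/6)² = 0.111
te_Task 7 = (5 + 4·10 + 21)/6 = 66/6 = 11; σ²_Task 7 = ((21−5)/6)² = 7.111

Forward pass:
ES_Task 1 = 0; EF_Task 1 = 5
ES_Task 2 = 5; EF_Task 2 = 5+13 = 18
ES_Task 3 = 5; EF_Task 3 = 5+8 = 13
ES_Task 4 = 5; EF_Task 4 = 5+12 = 17
ES_Task 5 = max(EF_Task 2=18, EF_Task 4=17) = 18; EF_Task 5 = 18+2 = 20
ES_Task 6 = 17; EF_Task 6 = 17+14 = 31
ES_Task 7 = max(EF_Task 2=18, EF_Task 3=13, EF_Task 5=20, EF_Task 6=31) = 31; EF_Task 7 = 31+11 = 42
Expected project duration μ = 42 days. Critical path: Task 1 → Task 4 → Task 6 → Task 7.

Variance along critical path = 1.778 + 0.444 + 0.111 + 7.111 = 9.444; σ = √9.444 = 3.073 days.
Z = (48 − 42) / 3.073 = 1.952
P(T ≤ 48) = Φ(1.952) ≈ 0.975

0.975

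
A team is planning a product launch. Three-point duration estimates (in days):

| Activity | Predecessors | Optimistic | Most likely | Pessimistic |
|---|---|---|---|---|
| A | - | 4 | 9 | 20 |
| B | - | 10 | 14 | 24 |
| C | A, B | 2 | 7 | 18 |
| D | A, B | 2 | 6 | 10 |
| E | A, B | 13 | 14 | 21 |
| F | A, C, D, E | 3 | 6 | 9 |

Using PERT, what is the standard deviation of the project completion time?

2.87 days

te_A = (4 + 4·9 + 20)/6 = 60/6 = 10; σ²_A = ((20−4)/6)² = 7.111
te_B = (10 + 4·14 + 24)/6 = 90/6 = 15; σ²_B = ((24−10)/6)² = 5.444
te_C = (2 + 4·7 + 18)/6 = 48/6 = 8; σ²_C = ((18−2)/6)² = 7.111
te_D = (2 + 4·6 + 10)/6 = 36/6 = 6; σ²_D = ((10−2)/6)² = 1.778
te_E = (13 + 4·14 + 21)/6 = 90/6 = 15; σ²_E = ((21−13)/6)² = 1.778
te_F = (3 + 4·6 + 9)/6 = 36/6 = 6; σ²_F = ((9−3)/6)² = 1.000

Forward pass:
ES_A = 0; EF_A = 10
ES_B = 0; EF_B = 15
ES_C = max(EF_A=10, EF_B=15) = 15; EF_C = 15+8 = 23
ES_D = max(EF_A=10, EF_B=15) = 15; EF_D = 15+6 = 21
ES_E = max(EF_A=10, EF_B=15) = 15; EF_E = 15+15 = 30
ES_F = max(EF_A=10, EF_C=23, EF_D=21, EF_E=30) = 30; EF_F = 30+6 = 36
Expected project duration μ = 36 days. Critical path: B → E → F.

Variance along critical path = 5.444 + 1.778 + 1.000 = 8.222
σ = √8.222 = 2.867 days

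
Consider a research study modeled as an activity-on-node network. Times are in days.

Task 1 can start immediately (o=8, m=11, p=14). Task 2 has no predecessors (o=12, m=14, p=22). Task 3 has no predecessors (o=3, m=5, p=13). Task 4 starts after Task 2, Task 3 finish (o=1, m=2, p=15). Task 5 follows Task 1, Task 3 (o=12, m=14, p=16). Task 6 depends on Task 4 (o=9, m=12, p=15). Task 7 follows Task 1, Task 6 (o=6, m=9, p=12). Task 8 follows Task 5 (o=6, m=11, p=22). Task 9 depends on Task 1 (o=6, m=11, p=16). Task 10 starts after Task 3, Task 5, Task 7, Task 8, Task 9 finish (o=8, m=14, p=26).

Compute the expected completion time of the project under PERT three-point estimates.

55 days

te_Task 1 = (8 + 4·11 + 14)/6 = 66/6 = 11
te_Task 2 = (12 + 4·14 + 22)/6 = 90/6 = 15
te_Task 3 = (3 + 4·5 + 13)/6 = 36/6 = 6
te_Task 4 = (1 + 4·2 + 15)/6 = 24/6 = 4
te_Task 5 = (12 + 4·14 + 16)/6 = 84/6 = 14
te_Task 6 = (9 + 4·12 + 15)/6 = 72/6 = 12
te_Task 7 = (6 + 4·9 + 12)/6 = 54/6 = 9
te_Task 8 = (6 + 4·11 + 22)/6 = 72/6 = 12
te_Task 9 = (6 + 4·11 + 16)/6 = 66/6 = 11
te_Task 10 = (8 + 4·14 + 26)/6 = 90/6 = 15

Forward pass:
ES_Task 1 = 0; EF_Task 1 = 11
ES_Task 2 = 0; EF_Task 2 = 15
ES_Task 3 = 0; EF_Task 3 = 6
ES_Task 4 = max(EF_Task 2=15, EF_Task 3=6) = 15; EF_Task 4 = 15+4 = 19
ES_Task 5 = max(EF_Task 1=11, EF_Task 3=6) = 11; EF_Task 5 = 11+14 = 25
ES_Task 6 = 19; EF_Task 6 = 19+12 = 31
ES_Task 7 = max(EF_Task 1=11, EF_Task 6=31) = 31; EF_Task 7 = 31+9 = 40
ES_Task 8 = 25; EF_Task 8 = 25+12 = 37
ES_Task 9 = 11; EF_Task 9 = 11+11 = 22
ES_Task 10 = max(EF_Task 3=6, EF_Task 5=25, EF_Task 7=40, EF_Task 8=37, EF_Task 9=22) = 40; EF_Task 10 = 40+15 = 55
Expected project duration μ = 55 days. Critical path: Task 2 → Task 4 → Task 6 → Task 7 → Task 10.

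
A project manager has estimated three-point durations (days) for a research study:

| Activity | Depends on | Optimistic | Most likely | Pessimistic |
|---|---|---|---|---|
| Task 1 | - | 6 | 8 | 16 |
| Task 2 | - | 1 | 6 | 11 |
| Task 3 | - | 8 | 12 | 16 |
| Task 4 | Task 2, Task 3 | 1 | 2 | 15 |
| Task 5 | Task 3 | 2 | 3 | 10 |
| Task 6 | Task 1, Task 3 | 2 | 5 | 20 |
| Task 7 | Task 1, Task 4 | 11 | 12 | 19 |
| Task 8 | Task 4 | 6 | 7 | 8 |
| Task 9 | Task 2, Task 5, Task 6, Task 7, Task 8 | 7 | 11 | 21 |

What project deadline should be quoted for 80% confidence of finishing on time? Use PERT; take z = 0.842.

te_Task 1 = (6 + 4·8 + 16)/6 = 54/6 = 9; σ²_Task 1 = ((16−6)/6)² = 2.778
te_Task 2 = (1 + 4·6 + 11)/6 = 36/6 = 6; σ²_Task 2 = ((11−1)/6)² = 2.778
te_Task 3 = (8 + 4·12 + 16)/6 = 72/6 = 12; σ²_Task 3 = ((16−8)/6)² = 1.778
te_Task 4 = (1 + 4·2 + 15)/6 = 24/6 = 4; σ²_Task 4 = ((15−1)/6)² = 5.444
te_Task 5 = (2 + 4·3 + 10)/6 = 24/6 = 4; σ²_Task 5 = ((10−2)/6)² = 1.778
te_Task 6 = (2 + 4·5 + 20)/6 = 42/6 = 7; σ²_Task 6 = ((20−2)/6)² = 9.000
te_Task 7 = (11 + 4·12 + 19)/6 = 78/6 = 13; σ²_Task 7 = ((19−11)/6)² = 1.778
te_Task 8 = (6 + 4·7 + 8)/6 = 42/6 = 7; σ²_Task 8 = ((8−6)/6)² = 0.111
te_Task 9 = (7 + 4·11 + 21)/6 = 72/6 = 12; σ²_Task 9 = ((21−7)/6)² = 5.444

Forward pass:
ES_Task 1 = 0; EF_Task 1 = 9
ES_Task 2 = 0; EF_Task 2 = 6
ES_Task 3 = 0; EF_Task 3 = 12
ES_Task 4 = max(EF_Task 2=6, EF_Task 3=12) = 12; EF_Task 4 = 12+4 = 16
ES_Task 5 = 12; EF_Task 5 = 12+4 = 16
ES_Task 6 = max(EF_Task 1=9, EF_Task 3=12) = 12; EF_Task 6 = 12+7 = 19
ES_Task 7 = max(EF_Task 1=9, EF_Task 4=16) = 16; EF_Task 7 = 16+13 = 29
ES_Task 8 = 16; EF_Task 8 = 16+7 = 23
ES_Task 9 = max(EF_Task 2=6, EF_Task 5=16, EF_Task 6=19, EF_Task 7=29, EF_Task 8=23) = 29; EF_Task 9 = 29+12 = 41
Expected project duration μ = 41 days. Critical path: Task 3 → Task 4 → Task 7 → Task 9.

Variance along critical path = 1.778 + 5.444 + 1.778 + 5.444 = 14.444; σ = 3.801 days.
D = μ + z·σ = 41 + 0.842·3.801 = 44.2 days

44.2 days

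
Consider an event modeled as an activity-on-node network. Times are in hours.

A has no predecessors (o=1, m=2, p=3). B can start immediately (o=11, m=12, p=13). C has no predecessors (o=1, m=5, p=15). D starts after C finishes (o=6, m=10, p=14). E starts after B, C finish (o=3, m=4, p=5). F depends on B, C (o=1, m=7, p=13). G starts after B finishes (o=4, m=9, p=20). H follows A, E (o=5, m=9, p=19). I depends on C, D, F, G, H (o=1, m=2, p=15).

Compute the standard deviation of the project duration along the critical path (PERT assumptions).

3.33 hours

te_A = (1 + 4·2 + 3)/6 = 12/6 = 2; σ²_A = ((3−1)/6)² = 0.111
te_B = (11 + 4·12 + 13)/6 = 72/6 = 12; σ²_B = ((13−11)/6)² = 0.111
te_C = (1 + 4·5 + 15)/6 = 36/6 = 6; σ²_C = ((15−1)/6)² = 5.444
te_D = (6 + 4·10 + 14)/6 = 60/6 = 10; σ²_D = ((14−6)/6)² = 1.778
te_E = (3 + 4·4 + 5)/6 = 24/6 = 4; σ²_E = ((5−3)/6)² = 0.111
te_F = (1 + 4·7 + 13)/6 = 42/6 = 7; σ²_F = ((13−1)/6)² = 4.000
te_G = (4 + 4·9 + 20)/6 = 60/6 = 10; σ²_G = ((20−4)/6)² = 7.111
te_H = (5 + 4·9 + 19)/6 = 60/6 = 10; σ²_H = ((19−5)/6)² = 5.444
te_I = (1 + 4·2 + 15)/6 = 24/6 = 4; σ²_I = ((15−1)/6)² = 5.444

Forward pass:
ES_A = 0; EF_A = 2
ES_B = 0; EF_B = 12
ES_C = 0; EF_C = 6
ES_D = 6; EF_D = 6+10 = 16
ES_E = max(EF_B=12, EF_C=6) = 12; EF_E = 12+4 = 16
ES_F = max(EF_B=12, EF_C=6) = 12; EF_F = 12+7 = 19
ES_G = 12; EF_G = 12+10 = 22
ES_H = max(EF_A=2, EF_E=16) = 16; EF_H = 16+10 = 26
ES_I = max(EF_C=6, EF_D=16, EF_F=19, EF_G=22, EF_H=26) = 26; EF_I = 26+4 = 30
Expected project duration μ = 30 hours. Critical path: B → E → H → I.

Variance along critical path = 0.111 + 0.111 + 5.444 + 5.444 = 11.111
σ = √11.111 = 3.333 hours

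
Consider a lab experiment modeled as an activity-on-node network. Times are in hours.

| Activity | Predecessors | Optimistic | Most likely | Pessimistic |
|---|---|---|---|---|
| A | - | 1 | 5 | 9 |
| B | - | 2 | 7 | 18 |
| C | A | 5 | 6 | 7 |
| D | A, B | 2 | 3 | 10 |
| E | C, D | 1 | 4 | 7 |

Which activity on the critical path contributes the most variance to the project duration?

te_A = (1 + 4·5 + 9)/6 = 30/6 = 5; σ²_A = ((9−1)/6)² = 1.778
te_B = (2 + 4·7 + 18)/6 = 48/6 = 8; σ²_B = ((18−2)/6)² = 7.111
te_C = (5 + 4·6 + 7)/6 = 36/6 = 6; σ²_C = ((7−5)/6)² = 0.111
te_D = (2 + 4·3 + 10)/6 = 24/6 = 4; σ²_D = ((10−2)/6)² = 1.778
te_E = (1 + 4·4 + 7)/6 = 24/6 = 4; σ²_E = ((7−1)/6)² = 1.000

Forward pass:
ES_A = 0; EF_A = 5
ES_B = 0; EF_B = 8
ES_C = 5; EF_C = 5+6 = 11
ES_D = max(EF_A=5, EF_B=8) = 8; EF_D = 8+4 = 12
ES_E = max(EF_C=11, EF_D=12) = 12; EF_E = 12+4 = 16
Expected project duration μ = 16 hours. Critical path: B → D → E.

Variances on critical path: σ²_B=7.111, σ²_D=1.778, σ²_E=1.000.
Largest is σ²_B = 7.111.

B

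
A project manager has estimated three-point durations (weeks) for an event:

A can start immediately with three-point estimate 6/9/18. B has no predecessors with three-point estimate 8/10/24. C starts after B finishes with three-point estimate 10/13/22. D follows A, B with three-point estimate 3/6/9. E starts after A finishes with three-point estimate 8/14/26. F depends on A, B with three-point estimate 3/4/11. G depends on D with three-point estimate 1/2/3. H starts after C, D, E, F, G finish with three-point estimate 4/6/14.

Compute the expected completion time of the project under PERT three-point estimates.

te_A = (6 + 4·9 + 18)/6 = 60/6 = 10
te_B = (8 + 4·10 + 24)/6 = 72/6 = 12
te_C = (10 + 4·13 + 22)/6 = 84/6 = 14
te_D = (3 + 4·6 + 9)/6 = 36/6 = 6
te_E = (8 + 4·14 + 26)/6 = 90/6 = 15
te_F = (3 + 4·4 + 11)/6 = 30/6 = 5
te_G = (1 + 4·2 + 3)/6 = 12/6 = 2
te_H = (4 + 4·6 + 14)/6 = 42/6 = 7

Forward pass:
ES_A = 0; EF_A = 10
ES_B = 0; EF_B = 12
ES_C = 12; EF_C = 12+14 = 26
ES_D = max(EF_A=10, EF_B=12) = 12; EF_D = 12+6 = 18
ES_E = 10; EF_E = 10+15 = 25
ES_F = max(EF_A=10, EF_B=12) = 12; EF_F = 12+5 = 17
ES_G = 18; EF_G = 18+2 = 20
ES_H = max(EF_C=26, EF_D=18, EF_E=25, EF_F=17, EF_G=20) = 26; EF_H = 26+7 = 33
Expected project duration μ = 33 weeks. Critical path: B → C → H.

33 weeks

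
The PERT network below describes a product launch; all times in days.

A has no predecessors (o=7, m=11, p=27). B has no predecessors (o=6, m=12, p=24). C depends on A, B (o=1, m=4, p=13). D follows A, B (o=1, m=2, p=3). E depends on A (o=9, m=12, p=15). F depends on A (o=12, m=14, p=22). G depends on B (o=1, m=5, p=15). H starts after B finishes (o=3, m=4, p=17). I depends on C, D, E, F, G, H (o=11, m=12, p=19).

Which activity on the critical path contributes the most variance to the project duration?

te_A = (7 + 4·11 + 27)/6 = 78/6 = 13; σ²_A = ((27−7)/6)² = 11.111
te_B = (6 + 4·12 + 24)/6 = 78/6 = 13; σ²_B = ((24−6)/6)² = 9.000
te_C = (1 + 4·4 + 13)/6 = 30/6 = 5; σ²_C = ((13−1)/6)² = 4.000
te_D = (1 + 4·2 + 3)/6 = 12/6 = 2; σ²_D = ((3−1)/6)² = 0.111
te_E = (9 + 4·12 + 15)/6 = 72/6 = 12; σ²_E = ((15−9)/6)² = 1.000
te_F = (12 + 4·14 + 22)/6 = 90/6 = 15; σ²_F = ((22−12)/6)² = 2.778
te_G = (1 + 4·5 + 15)/6 = 36/6 = 6; σ²_G = ((15−1)/6)² = 5.444
te_H = (3 + 4·4 + 17)/6 = 36/6 = 6; σ²_H = ((17−3)/6)² = 5.444
te_I = (11 + 4·12 + 19)/6 = 78/6 = 13; σ²_I = ((19−11)/6)² = 1.778

Forward pass:
ES_A = 0; EF_A = 13
ES_B = 0; EF_B = 13
ES_C = max(EF_A=13, EF_B=13) = 13; EF_C = 13+5 = 18
ES_D = max(EF_A=13, EF_B=13) = 13; EF_D = 13+2 = 15
ES_E = 13; EF_E = 13+12 = 25
ES_F = 13; EF_F = 13+15 = 28
ES_G = 13; EF_G = 13+6 = 19
ES_H = 13; EF_H = 13+6 = 19
ES_I = max(EF_C=18, EF_D=15, EF_E=25, EF_F=28, EF_G=19, EF_H=19) = 28; EF_I = 28+13 = 41
Expected project duration μ = 41 days. Critical path: A → F → I.

Variances on critical path: σ²_A=11.111, σ²_F=2.778, σ²_I=1.778.
Largest is σ²_A = 11.111.

A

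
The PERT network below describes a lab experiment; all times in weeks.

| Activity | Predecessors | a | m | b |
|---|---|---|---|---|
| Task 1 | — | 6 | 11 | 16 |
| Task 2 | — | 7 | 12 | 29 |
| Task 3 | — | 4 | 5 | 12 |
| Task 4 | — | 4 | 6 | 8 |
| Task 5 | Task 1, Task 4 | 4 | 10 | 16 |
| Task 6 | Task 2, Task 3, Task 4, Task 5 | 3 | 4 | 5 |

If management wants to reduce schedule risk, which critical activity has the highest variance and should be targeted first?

Task 5

te_Task 1 = (6 + 4·11 + 16)/6 = 66/6 = 11; σ²_Task 1 = ((16−6)/6)² = 2.778
te_Task 2 = (7 + 4·12 + 29)/6 = 84/6 = 14; σ²_Task 2 = ((29−7)/6)² = 13.444
te_Task 3 = (4 + 4·5 + 12)/6 = 36/6 = 6; σ²_Task 3 = ((12−4)/6)² = 1.778
te_Task 4 = (4 + 4·6 + 8)/6 = 36/6 = 6; σ²_Task 4 = ((8−4)/6)² = 0.444
te_Task 5 = (4 + 4·10 + 16)/6 = 60/6 = 10; σ²_Task 5 = ((16−4)/6)² = 4.000
te_Task 6 = (3 + 4·4 + 5)/6 = 24/6 = 4; σ²_Task 6 = ((5−3)/6)² = 0.111

Forward pass:
ES_Task 1 = 0; EF_Task 1 = 11
ES_Task 2 = 0; EF_Task 2 = 14
ES_Task 3 = 0; EF_Task 3 = 6
ES_Task 4 = 0; EF_Task 4 = 6
ES_Task 5 = max(EF_Task 1=11, EF_Task 4=6) = 11; EF_Task 5 = 11+10 = 21
ES_Task 6 = max(EF_Task 2=14, EF_Task 3=6, EF_Task 4=6, EF_Task 5=21) = 21; EF_Task 6 = 21+4 = 25
Expected project duration μ = 25 weeks. Critical path: Task 1 → Task 5 → Task 6.

Variances on critical path: σ²_Task 1=2.778, σ²_Task 5=4.000, σ²_Task 6=0.111.
Largest is σ²_Task 5 = 4.000.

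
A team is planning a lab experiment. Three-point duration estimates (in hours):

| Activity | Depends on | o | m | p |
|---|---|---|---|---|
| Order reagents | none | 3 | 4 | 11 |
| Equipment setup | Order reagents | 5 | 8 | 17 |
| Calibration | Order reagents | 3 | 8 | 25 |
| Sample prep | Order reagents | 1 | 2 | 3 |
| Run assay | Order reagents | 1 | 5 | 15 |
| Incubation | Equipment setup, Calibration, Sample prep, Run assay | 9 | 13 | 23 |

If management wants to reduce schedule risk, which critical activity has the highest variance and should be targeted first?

te_Order reagents = (3 + 4·4 + 11)/6 = 30/6 = 5; σ²_Order reagents = ((11−3)/6)² = 1.778
te_Equipment setup = (5 + 4·8 + 17)/6 = 54/6 = 9; σ²_Equipment setup = ((17−5)/6)² = 4.000
te_Calibration = (3 + 4·8 + 25)/6 = 60/6 = 10; σ²_Calibration = ((25−3)/6)² = 13.444
te_Sample prep = (1 + 4·2 + 3)/6 = 12/6 = 2; σ²_Sample prep = ((3−1)/6)² = 0.111
te_Run assay = (1 + 4·5 + 15)/6 = 36/6 = 6; σ²_Run assay = ((15−1)/6)² = 5.444
te_Incubation = (9 + 4·13 + 23)/6 = 84/6 = 14; σ²_Incubation = ((23−9)/6)² = 5.444

Forward pass:
ES_Order reagents = 0; EF_Order reagents = 5
ES_Equipment setup = 5; EF_Equipment setup = 5+9 = 14
ES_Calibration = 5; EF_Calibration = 5+10 = 15
ES_Sample prep = 5; EF_Sample prep = 5+2 = 7
ES_Run assay = 5; EF_Run assay = 5+6 = 11
ES_Incubation = max(EF_Equipment setup=14, EF_Calibration=15, EF_Sample prep=7, EF_Run assay=11) = 15; EF_Incubation = 15+14 = 29
Expected project duration μ = 29 hours. Critical path: Order reagents → Calibration → Incubation.

Variances on critical path: σ²_Order reagents=1.778, σ²_Calibration=13.444, σ²_Incubation=5.444.
Largest is σ²_Calibration = 13.444.

Calibration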